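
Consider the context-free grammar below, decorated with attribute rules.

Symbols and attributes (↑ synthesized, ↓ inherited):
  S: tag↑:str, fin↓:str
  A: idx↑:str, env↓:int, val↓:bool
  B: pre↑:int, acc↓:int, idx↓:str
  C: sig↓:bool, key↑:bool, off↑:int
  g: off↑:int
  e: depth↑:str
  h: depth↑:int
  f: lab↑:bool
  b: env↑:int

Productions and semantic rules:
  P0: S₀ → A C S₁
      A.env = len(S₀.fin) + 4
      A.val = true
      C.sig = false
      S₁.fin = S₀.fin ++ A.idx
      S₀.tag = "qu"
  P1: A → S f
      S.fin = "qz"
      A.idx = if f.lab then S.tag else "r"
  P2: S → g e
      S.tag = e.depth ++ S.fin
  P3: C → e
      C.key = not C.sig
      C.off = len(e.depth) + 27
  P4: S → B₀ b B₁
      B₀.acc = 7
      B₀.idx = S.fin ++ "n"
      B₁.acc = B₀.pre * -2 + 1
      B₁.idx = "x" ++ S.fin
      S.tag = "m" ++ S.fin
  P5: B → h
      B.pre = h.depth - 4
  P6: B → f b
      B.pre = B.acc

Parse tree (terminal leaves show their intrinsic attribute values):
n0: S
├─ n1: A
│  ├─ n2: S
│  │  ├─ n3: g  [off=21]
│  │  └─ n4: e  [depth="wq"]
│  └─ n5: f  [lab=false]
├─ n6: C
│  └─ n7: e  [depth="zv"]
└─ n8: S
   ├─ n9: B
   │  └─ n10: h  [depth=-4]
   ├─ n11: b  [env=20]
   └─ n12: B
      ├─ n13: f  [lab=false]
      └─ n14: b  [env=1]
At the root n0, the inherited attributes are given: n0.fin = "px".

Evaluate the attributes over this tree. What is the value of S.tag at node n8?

"mpxr"

1. n0.fin = "px"  [given at root]
2. n1.env = 6  [len(S₀.fin) + 4]
3. n1.val = true  [true]
4. n2.fin = "qz"  ["qz"]
5. n3.off = 21  [terminal]
6. n4.depth = "wq"  [terminal]
7. n2.tag = "wqqz"  [e.depth ++ S.fin]
8. n5.lab = false  [terminal]
9. n1.idx = "r"  [if f.lab then S.tag else "r"]
10. n6.sig = false  [false]
11. n7.depth = "zv"  [terminal]
12. n6.key = true  [not C.sig]
13. n6.off = 29  [len(e.depth) + 27]
14. n8.fin = "pxr"  [S₀.fin ++ A.idx]
15. n9.acc = 7  [7]
16. n9.idx = "pxrn"  [S.fin ++ "n"]
17. n10.depth = -4  [terminal]
18. n9.pre = -8  [h.depth - 4]
19. n11.env = 20  [terminal]
20. n12.acc = 17  [B₀.pre * -2 + 1]
21. n12.idx = "xpxr"  ["x" ++ S.fin]
22. n13.lab = false  [terminal]
23. n14.env = 1  [terminal]
24. n12.pre = 17  [B.acc]
25. n8.tag = "mpxr"  ["m" ++ S.fin]
26. n0.tag = "qu"  ["qu"]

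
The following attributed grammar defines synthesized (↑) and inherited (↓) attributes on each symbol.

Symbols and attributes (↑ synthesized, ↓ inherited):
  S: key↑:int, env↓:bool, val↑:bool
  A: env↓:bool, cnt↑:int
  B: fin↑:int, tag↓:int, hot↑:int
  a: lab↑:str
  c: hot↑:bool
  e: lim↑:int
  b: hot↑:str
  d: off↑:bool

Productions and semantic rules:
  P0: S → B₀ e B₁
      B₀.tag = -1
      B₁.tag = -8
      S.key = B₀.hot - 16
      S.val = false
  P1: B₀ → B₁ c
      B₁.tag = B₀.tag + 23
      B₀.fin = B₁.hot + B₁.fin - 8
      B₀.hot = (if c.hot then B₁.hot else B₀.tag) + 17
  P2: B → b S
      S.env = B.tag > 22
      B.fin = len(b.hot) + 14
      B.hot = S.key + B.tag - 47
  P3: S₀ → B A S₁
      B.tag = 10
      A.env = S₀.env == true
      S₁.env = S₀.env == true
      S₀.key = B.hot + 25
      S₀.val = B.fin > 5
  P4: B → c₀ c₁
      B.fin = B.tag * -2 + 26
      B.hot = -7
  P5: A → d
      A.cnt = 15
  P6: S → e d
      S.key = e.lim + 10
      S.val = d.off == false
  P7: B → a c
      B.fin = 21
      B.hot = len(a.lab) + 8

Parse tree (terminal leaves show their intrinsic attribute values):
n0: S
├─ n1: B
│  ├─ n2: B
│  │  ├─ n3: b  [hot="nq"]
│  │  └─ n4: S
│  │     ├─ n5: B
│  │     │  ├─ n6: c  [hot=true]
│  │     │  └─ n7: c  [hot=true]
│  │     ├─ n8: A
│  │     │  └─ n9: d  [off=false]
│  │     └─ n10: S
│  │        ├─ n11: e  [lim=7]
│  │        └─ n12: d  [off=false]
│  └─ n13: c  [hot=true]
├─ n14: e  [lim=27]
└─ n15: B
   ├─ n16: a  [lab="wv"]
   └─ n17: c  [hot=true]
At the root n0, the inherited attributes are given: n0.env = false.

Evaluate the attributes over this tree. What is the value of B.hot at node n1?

10

1. n0.env = false  [given at root]
2. n1.tag = -1  [-1]
3. n2.tag = 22  [B₀.tag + 23]
4. n3.hot = "nq"  [terminal]
5. n4.env = false  [B.tag > 22]
6. n5.tag = 10  [10]
7. n6.hot = true  [terminal]
8. n7.hot = true  [terminal]
9. n5.fin = 6  [B.tag * -2 + 26]
10. n5.hot = -7  [-7]
11. n8.env = false  [S₀.env == true]
12. n9.off = false  [terminal]
13. n8.cnt = 15  [15]
14. n10.env = false  [S₀.env == true]
15. n11.lim = 7  [terminal]
16. n12.off = false  [terminal]
17. n10.key = 17  [e.lim + 10]
18. n10.val = true  [d.off == false]
19. n4.key = 18  [B.hot + 25]
20. n4.val = true  [B.fin > 5]
21. n2.fin = 16  [len(b.hot) + 14]
22. n2.hot = -7  [S.key + B.tag - 47]
23. n13.hot = true  [terminal]
24. n1.fin = 1  [B₁.hot + B₁.fin - 8]
25. n1.hot = 10  [(if c.hot then B₁.hot else B₀.tag) + 17]
26. n14.lim = 27  [terminal]
27. n15.tag = -8  [-8]
28. n16.lab = "wv"  [terminal]
29. n17.hot = true  [terminal]
30. n15.fin = 21  [21]
31. n15.hot = 10  [len(a.lab) + 8]
32. n0.key = -6  [B₀.hot - 16]
33. n0.val = false  [false]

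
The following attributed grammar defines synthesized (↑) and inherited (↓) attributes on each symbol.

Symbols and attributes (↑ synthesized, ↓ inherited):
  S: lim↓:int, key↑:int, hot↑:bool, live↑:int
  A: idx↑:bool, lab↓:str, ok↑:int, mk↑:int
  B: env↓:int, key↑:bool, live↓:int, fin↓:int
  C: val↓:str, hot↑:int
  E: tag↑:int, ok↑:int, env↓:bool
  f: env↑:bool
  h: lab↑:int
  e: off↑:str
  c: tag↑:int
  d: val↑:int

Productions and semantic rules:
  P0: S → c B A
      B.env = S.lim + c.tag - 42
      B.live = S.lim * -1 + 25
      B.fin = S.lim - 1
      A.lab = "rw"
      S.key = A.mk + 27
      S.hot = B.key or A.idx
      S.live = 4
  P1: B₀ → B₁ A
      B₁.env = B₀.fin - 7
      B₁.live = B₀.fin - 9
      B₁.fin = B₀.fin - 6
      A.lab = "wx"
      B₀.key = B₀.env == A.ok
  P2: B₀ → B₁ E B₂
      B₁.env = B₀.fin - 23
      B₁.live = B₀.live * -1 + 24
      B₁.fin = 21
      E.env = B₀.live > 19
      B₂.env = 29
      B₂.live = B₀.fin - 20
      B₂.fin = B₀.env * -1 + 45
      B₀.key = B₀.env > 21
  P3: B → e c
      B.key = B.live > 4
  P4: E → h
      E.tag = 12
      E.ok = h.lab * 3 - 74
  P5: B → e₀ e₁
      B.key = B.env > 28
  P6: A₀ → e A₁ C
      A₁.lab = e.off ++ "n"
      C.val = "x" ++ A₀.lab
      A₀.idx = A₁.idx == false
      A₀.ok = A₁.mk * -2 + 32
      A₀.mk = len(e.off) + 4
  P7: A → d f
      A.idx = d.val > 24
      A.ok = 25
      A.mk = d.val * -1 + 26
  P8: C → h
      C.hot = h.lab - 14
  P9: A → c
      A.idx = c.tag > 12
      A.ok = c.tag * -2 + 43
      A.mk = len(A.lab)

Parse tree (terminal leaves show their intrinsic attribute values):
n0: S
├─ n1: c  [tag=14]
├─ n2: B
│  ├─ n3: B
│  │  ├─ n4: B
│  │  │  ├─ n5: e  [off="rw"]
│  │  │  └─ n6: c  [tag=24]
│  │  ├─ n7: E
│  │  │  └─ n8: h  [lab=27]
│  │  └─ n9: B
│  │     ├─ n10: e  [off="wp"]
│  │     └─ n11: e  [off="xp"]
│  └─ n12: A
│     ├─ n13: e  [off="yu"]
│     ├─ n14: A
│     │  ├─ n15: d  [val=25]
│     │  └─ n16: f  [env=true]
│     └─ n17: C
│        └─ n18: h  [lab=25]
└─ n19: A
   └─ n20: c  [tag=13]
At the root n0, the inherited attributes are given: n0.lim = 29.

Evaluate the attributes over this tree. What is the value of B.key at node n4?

1. n0.lim = 29  [given at root]
2. n1.tag = 14  [terminal]
3. n2.env = 1  [S.lim + c.tag - 42]
4. n2.live = -4  [S.lim * -1 + 25]
5. n2.fin = 28  [S.lim - 1]
6. n3.env = 21  [B₀.fin - 7]
7. n3.live = 19  [B₀.fin - 9]
8. n3.fin = 22  [B₀.fin - 6]
9. n4.env = -1  [B₀.fin - 23]
10. n4.live = 5  [B₀.live * -1 + 24]
11. n4.fin = 21  [21]
12. n5.off = "rw"  [terminal]
13. n6.tag = 24  [terminal]
14. n4.key = true  [B.live > 4]
15. n7.env = false  [B₀.live > 19]
16. n8.lab = 27  [terminal]
17. n7.tag = 12  [12]
18. n7.ok = 7  [h.lab * 3 - 74]
19. n9.env = 29  [29]
20. n9.live = 2  [B₀.fin - 20]
21. n9.fin = 24  [B₀.env * -1 + 45]
22. n10.off = "wp"  [terminal]
23. n11.off = "xp"  [terminal]
24. n9.key = true  [B.env > 28]
25. n3.key = false  [B₀.env > 21]
26. n12.lab = "wx"  ["wx"]
27. n13.off = "yu"  [terminal]
28. n14.lab = "yun"  [e.off ++ "n"]
29. n15.val = 25  [terminal]
30. n16.env = true  [terminal]
31. n14.idx = true  [d.val > 24]
32. n14.ok = 25  [25]
33. n14.mk = 1  [d.val * -1 + 26]
34. n17.val = "xwx"  ["x" ++ A₀.lab]
35. n18.lab = 25  [terminal]
36. n17.hot = 11  [h.lab - 14]
37. n12.idx = false  [A₁.idx == false]
38. n12.ok = 30  [A₁.mk * -2 + 32]
39. n12.mk = 6  [len(e.off) + 4]
40. n2.key = false  [B₀.env == A.ok]
41. n19.lab = "rw"  ["rw"]
42. n20.tag = 13  [terminal]
43. n19.idx = true  [c.tag > 12]
44. n19.ok = 17  [c.tag * -2 + 43]
45. n19.mk = 2  [len(A.lab)]
46. n0.key = 29  [A.mk + 27]
47. n0.hot = true  [B.key or A.idx]
48. n0.live = 4  [4]

true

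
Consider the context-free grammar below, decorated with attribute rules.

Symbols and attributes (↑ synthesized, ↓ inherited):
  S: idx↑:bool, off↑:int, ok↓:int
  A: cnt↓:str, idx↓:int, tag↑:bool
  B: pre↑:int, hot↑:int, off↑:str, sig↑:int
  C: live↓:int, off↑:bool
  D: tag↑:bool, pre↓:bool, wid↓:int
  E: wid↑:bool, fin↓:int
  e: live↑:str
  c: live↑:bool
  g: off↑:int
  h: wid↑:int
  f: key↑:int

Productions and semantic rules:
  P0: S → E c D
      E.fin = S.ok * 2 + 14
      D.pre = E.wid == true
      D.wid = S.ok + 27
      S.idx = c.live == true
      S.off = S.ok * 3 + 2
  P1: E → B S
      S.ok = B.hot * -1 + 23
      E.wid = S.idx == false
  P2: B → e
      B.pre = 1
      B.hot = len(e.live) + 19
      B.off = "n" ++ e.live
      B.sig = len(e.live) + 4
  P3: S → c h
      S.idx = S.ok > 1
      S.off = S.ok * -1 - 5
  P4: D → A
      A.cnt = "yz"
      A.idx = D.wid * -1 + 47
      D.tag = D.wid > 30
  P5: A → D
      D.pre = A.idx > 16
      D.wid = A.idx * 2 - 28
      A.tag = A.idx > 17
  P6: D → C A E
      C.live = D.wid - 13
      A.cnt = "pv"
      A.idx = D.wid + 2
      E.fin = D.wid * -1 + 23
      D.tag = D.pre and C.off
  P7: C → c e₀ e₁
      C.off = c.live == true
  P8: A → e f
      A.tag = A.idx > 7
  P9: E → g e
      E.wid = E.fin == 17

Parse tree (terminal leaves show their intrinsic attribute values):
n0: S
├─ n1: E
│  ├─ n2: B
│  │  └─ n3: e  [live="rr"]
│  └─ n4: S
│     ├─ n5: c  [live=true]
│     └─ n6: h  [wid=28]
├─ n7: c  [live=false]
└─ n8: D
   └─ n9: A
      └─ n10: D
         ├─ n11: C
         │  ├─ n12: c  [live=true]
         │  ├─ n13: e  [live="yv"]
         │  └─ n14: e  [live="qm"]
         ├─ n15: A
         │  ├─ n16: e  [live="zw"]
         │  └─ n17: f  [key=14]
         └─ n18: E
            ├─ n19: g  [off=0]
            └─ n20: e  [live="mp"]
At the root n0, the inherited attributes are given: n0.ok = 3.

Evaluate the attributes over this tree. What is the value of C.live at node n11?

1. n0.ok = 3  [given at root]
2. n1.fin = 20  [S.ok * 2 + 14]
3. n3.live = "rr"  [terminal]
4. n2.pre = 1  [1]
5. n2.hot = 21  [len(e.live) + 19]
6. n2.off = "nrr"  ["n" ++ e.live]
7. n2.sig = 6  [len(e.live) + 4]
8. n4.ok = 2  [B.hot * -1 + 23]
9. n5.live = true  [terminal]
10. n6.wid = 28  [terminal]
11. n4.idx = true  [S.ok > 1]
12. n4.off = -7  [S.ok * -1 - 5]
13. n1.wid = false  [S.idx == false]
14. n7.live = false  [terminal]
15. n8.pre = false  [E.wid == true]
16. n8.wid = 30  [S.ok + 27]
17. n9.cnt = "yz"  ["yz"]
18. n9.idx = 17  [D.wid * -1 + 47]
19. n10.pre = true  [A.idx > 16]
20. n10.wid = 6  [A.idx * 2 - 28]
21. n11.live = -7  [D.wid - 13]
22. n12.live = true  [terminal]
23. n13.live = "yv"  [terminal]
24. n14.live = "qm"  [terminal]
25. n11.off = true  [c.live == true]
26. n15.cnt = "pv"  ["pv"]
27. n15.idx = 8  [D.wid + 2]
28. n16.live = "zw"  [terminal]
29. n17.key = 14  [terminal]
30. n15.tag = true  [A.idx > 7]
31. n18.fin = 17  [D.wid * -1 + 23]
32. n19.off = 0  [terminal]
33. n20.live = "mp"  [terminal]
34. n18.wid = true  [E.fin == 17]
35. n10.tag = true  [D.pre and C.off]
36. n9.tag = false  [A.idx > 17]
37. n8.tag = false  [D.wid > 30]
38. n0.idx = false  [c.live == true]
39. n0.off = 11  [S.ok * 3 + 2]

-7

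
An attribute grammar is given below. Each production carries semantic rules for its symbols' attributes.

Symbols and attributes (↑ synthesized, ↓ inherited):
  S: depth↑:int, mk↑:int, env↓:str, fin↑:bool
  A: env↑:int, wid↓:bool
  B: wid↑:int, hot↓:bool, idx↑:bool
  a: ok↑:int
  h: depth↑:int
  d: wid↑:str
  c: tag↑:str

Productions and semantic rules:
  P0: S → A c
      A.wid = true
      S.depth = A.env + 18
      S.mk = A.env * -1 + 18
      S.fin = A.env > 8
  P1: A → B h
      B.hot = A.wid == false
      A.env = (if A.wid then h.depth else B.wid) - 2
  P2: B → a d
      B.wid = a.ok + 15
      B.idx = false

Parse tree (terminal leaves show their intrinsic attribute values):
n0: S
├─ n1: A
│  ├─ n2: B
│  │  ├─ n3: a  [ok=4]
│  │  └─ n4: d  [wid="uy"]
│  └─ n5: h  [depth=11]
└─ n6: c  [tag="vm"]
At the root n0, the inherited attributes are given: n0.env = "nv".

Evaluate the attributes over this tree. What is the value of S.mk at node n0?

1. n0.env = "nv"  [given at root]
2. n1.wid = true  [true]
3. n2.hot = false  [A.wid == false]
4. n3.ok = 4  [terminal]
5. n4.wid = "uy"  [terminal]
6. n2.wid = 19  [a.ok + 15]
7. n2.idx = false  [false]
8. n5.depth = 11  [terminal]
9. n1.env = 9  [(if A.wid then h.depth else B.wid) - 2]
10. n6.tag = "vm"  [terminal]
11. n0.depth = 27  [A.env + 18]
12. n0.mk = 9  [A.env * -1 + 18]
13. n0.fin = true  [A.env > 8]

9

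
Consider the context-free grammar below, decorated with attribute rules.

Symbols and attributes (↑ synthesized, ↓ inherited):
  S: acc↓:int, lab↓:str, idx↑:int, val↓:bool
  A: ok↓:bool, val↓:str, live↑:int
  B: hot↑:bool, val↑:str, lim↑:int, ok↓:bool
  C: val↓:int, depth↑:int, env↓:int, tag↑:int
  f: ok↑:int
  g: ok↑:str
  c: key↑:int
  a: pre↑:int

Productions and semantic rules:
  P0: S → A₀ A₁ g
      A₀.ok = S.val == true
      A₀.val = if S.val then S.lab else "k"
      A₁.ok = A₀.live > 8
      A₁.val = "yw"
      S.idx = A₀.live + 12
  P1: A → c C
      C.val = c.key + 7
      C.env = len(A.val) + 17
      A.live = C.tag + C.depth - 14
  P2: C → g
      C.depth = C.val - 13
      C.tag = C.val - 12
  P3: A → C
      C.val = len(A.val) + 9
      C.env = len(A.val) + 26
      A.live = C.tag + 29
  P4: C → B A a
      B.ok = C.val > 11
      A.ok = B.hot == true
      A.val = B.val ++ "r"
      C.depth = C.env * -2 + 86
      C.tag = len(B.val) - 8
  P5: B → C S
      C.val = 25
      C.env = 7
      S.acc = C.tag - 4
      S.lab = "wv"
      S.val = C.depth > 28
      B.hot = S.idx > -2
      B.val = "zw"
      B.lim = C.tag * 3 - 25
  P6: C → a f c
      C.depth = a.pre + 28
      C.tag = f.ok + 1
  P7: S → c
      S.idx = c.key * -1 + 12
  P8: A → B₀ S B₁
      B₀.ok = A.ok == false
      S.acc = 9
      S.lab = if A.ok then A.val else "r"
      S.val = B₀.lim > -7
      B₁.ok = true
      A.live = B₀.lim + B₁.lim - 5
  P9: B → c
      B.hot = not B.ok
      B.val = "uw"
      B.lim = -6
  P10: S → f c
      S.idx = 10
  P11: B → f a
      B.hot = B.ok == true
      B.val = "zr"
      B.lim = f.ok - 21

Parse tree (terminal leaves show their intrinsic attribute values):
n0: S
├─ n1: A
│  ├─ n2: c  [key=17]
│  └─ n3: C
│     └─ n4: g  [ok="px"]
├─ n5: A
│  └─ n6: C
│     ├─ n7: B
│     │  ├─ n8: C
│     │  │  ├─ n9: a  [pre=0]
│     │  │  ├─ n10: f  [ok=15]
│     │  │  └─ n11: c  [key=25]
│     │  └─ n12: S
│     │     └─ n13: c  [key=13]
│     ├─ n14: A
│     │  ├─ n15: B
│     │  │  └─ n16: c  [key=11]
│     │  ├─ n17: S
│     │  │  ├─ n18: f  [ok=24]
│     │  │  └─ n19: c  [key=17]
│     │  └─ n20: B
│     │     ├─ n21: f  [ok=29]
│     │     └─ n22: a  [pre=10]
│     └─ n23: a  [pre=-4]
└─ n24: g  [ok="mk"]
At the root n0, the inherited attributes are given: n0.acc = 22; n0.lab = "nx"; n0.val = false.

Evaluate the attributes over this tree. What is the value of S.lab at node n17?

"zwr"

1. n0.acc = 22  [given at root]
2. n0.lab = "nx"  [given at root]
3. n0.val = false  [given at root]
4. n1.ok = false  [S.val == true]
5. n1.val = "k"  [if S.val then S.lab else "k"]
6. n2.key = 17  [terminal]
7. n3.val = 24  [c.key + 7]
8. n3.env = 18  [len(A.val) + 17]
9. n4.ok = "px"  [terminal]
10. n3.depth = 11  [C.val - 13]
11. n3.tag = 12  [C.val - 12]
12. n1.live = 9  [C.tag + C.depth - 14]
13. n5.ok = true  [A₀.live > 8]
14. n5.val = "yw"  ["yw"]
15. n6.val = 11  [len(A.val) + 9]
16. n6.env = 28  [len(A.val) + 26]
17. n7.ok = false  [C.val > 11]
18. n8.val = 25  [25]
19. n8.env = 7  [7]
20. n9.pre = 0  [terminal]
21. n10.ok = 15  [terminal]
22. n11.key = 25  [terminal]
23. n8.depth = 28  [a.pre + 28]
24. n8.tag = 16  [f.ok + 1]
25. n12.acc = 12  [C.tag - 4]
26. n12.lab = "wv"  ["wv"]
27. n12.val = false  [C.depth > 28]
28. n13.key = 13  [terminal]
29. n12.idx = -1  [c.key * -1 + 12]
30. n7.hot = true  [S.idx > -2]
31. n7.val = "zw"  ["zw"]
32. n7.lim = 23  [C.tag * 3 - 25]
33. n14.ok = true  [B.hot == true]
34. n14.val = "zwr"  [B.val ++ "r"]
35. n15.ok = false  [A.ok == false]
36. n16.key = 11  [terminal]
37. n15.hot = true  [not B.ok]
38. n15.val = "uw"  ["uw"]
39. n15.lim = -6  [-6]
40. n17.acc = 9  [9]
41. n17.lab = "zwr"  [if A.ok then A.val else "r"]
42. n17.val = true  [B₀.lim > -7]
43. n18.ok = 24  [terminal]
44. n19.key = 17  [terminal]
45. n17.idx = 10  [10]
46. n20.ok = true  [true]
47. n21.ok = 29  [terminal]
48. n22.pre = 10  [terminal]
49. n20.hot = true  [B.ok == true]
50. n20.val = "zr"  ["zr"]
51. n20.lim = 8  [f.ok - 21]
52. n14.live = -3  [B₀.lim + B₁.lim - 5]
53. n23.pre = -4  [terminal]
54. n6.depth = 30  [C.env * -2 + 86]
55. n6.tag = -6  [len(B.val) - 8]
56. n5.live = 23  [C.tag + 29]
57. n24.ok = "mk"  [terminal]
58. n0.idx = 21  [A₀.live + 12]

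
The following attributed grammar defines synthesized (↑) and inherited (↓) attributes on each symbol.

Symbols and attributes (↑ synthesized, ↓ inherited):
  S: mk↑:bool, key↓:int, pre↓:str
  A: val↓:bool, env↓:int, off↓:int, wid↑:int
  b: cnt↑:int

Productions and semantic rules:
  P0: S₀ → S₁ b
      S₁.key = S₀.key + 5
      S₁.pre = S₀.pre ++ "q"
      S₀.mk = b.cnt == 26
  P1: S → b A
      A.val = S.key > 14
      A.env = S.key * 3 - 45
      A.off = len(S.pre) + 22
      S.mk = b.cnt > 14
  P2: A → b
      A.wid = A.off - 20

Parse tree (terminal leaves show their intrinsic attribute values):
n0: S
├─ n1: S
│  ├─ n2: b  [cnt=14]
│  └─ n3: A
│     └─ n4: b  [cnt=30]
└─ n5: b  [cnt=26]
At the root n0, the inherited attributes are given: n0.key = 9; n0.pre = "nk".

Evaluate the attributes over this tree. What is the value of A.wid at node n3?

1. n0.key = 9  [given at root]
2. n0.pre = "nk"  [given at root]
3. n1.key = 14  [S₀.key + 5]
4. n1.pre = "nkq"  [S₀.pre ++ "q"]
5. n2.cnt = 14  [terminal]
6. n3.val = false  [S.key > 14]
7. n3.env = -3  [S.key * 3 - 45]
8. n3.off = 25  [len(S.pre) + 22]
9. n4.cnt = 30  [terminal]
10. n3.wid = 5  [A.off - 20]
11. n1.mk = false  [b.cnt > 14]
12. n5.cnt = 26  [terminal]
13. n0.mk = true  [b.cnt == 26]

5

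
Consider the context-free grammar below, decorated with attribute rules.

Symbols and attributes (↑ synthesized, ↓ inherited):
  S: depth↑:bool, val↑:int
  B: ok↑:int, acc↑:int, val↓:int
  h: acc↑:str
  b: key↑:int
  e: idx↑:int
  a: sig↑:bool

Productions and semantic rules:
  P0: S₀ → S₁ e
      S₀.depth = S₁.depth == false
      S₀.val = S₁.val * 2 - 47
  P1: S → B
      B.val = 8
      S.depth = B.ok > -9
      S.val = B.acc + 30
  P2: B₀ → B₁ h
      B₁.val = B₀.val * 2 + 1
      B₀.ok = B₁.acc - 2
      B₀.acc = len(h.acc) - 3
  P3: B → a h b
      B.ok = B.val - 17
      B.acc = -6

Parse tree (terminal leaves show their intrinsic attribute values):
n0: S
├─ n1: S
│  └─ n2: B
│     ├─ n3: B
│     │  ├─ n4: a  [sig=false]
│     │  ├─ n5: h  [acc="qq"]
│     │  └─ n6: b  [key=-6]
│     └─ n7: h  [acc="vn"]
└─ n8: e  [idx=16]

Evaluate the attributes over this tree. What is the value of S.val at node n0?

1. n2.val = 8  [8]
2. n3.val = 17  [B₀.val * 2 + 1]
3. n4.sig = false  [terminal]
4. n5.acc = "qq"  [terminal]
5. n6.key = -6  [terminal]
6. n3.ok = 0  [B.val - 17]
7. n3.acc = -6  [-6]
8. n7.acc = "vn"  [terminal]
9. n2.ok = -8  [B₁.acc - 2]
10. n2.acc = -1  [len(h.acc) - 3]
11. n1.depth = true  [B.ok > -9]
12. n1.val = 29  [B.acc + 30]
13. n8.idx = 16  [terminal]
14. n0.depth = false  [S₁.depth == false]
15. n0.val = 11  [S₁.val * 2 - 47]

11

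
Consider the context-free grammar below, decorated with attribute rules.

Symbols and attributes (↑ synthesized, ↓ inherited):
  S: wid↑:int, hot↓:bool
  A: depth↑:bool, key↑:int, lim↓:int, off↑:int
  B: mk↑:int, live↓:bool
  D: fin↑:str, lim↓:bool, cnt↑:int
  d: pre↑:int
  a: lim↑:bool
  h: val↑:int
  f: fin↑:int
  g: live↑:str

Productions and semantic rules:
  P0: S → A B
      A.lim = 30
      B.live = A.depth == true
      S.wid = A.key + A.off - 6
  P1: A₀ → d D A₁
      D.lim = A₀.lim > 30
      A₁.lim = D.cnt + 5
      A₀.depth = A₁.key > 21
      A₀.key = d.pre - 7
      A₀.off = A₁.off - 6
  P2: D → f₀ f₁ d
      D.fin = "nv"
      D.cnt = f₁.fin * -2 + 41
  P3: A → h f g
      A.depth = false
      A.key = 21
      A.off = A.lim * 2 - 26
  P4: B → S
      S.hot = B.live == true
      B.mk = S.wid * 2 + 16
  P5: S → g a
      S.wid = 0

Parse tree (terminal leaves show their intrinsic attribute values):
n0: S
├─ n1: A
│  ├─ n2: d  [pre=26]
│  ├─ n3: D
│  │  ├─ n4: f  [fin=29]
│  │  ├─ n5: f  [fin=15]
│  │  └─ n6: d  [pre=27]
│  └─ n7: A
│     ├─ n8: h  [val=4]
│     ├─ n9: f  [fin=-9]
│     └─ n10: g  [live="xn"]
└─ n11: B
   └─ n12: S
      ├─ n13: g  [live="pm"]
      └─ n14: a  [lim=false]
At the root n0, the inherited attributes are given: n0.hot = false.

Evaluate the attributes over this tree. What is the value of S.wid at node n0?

13

1. n0.hot = false  [given at root]
2. n1.lim = 30  [30]
3. n2.pre = 26  [terminal]
4. n3.lim = false  [A₀.lim > 30]
5. n4.fin = 29  [terminal]
6. n5.fin = 15  [terminal]
7. n6.pre = 27  [terminal]
8. n3.fin = "nv"  ["nv"]
9. n3.cnt = 11  [f₁.fin * -2 + 41]
10. n7.lim = 16  [D.cnt + 5]
11. n8.val = 4  [terminal]
12. n9.fin = -9  [terminal]
13. n10.live = "xn"  [terminal]
14. n7.depth = false  [false]
15. n7.key = 21  [21]
16. n7.off = 6  [A.lim * 2 - 26]
17. n1.depth = false  [A₁.key > 21]
18. n1.key = 19  [d.pre - 7]
19. n1.off = 0  [A₁.off - 6]
20. n11.live = false  [A.depth == true]
21. n12.hot = false  [B.live == true]
22. n13.live = "pm"  [terminal]
23. n14.lim = false  [terminal]
24. n12.wid = 0  [0]
25. n11.mk = 16  [S.wid * 2 + 16]
26. n0.wid = 13  [A.key + A.off - 6]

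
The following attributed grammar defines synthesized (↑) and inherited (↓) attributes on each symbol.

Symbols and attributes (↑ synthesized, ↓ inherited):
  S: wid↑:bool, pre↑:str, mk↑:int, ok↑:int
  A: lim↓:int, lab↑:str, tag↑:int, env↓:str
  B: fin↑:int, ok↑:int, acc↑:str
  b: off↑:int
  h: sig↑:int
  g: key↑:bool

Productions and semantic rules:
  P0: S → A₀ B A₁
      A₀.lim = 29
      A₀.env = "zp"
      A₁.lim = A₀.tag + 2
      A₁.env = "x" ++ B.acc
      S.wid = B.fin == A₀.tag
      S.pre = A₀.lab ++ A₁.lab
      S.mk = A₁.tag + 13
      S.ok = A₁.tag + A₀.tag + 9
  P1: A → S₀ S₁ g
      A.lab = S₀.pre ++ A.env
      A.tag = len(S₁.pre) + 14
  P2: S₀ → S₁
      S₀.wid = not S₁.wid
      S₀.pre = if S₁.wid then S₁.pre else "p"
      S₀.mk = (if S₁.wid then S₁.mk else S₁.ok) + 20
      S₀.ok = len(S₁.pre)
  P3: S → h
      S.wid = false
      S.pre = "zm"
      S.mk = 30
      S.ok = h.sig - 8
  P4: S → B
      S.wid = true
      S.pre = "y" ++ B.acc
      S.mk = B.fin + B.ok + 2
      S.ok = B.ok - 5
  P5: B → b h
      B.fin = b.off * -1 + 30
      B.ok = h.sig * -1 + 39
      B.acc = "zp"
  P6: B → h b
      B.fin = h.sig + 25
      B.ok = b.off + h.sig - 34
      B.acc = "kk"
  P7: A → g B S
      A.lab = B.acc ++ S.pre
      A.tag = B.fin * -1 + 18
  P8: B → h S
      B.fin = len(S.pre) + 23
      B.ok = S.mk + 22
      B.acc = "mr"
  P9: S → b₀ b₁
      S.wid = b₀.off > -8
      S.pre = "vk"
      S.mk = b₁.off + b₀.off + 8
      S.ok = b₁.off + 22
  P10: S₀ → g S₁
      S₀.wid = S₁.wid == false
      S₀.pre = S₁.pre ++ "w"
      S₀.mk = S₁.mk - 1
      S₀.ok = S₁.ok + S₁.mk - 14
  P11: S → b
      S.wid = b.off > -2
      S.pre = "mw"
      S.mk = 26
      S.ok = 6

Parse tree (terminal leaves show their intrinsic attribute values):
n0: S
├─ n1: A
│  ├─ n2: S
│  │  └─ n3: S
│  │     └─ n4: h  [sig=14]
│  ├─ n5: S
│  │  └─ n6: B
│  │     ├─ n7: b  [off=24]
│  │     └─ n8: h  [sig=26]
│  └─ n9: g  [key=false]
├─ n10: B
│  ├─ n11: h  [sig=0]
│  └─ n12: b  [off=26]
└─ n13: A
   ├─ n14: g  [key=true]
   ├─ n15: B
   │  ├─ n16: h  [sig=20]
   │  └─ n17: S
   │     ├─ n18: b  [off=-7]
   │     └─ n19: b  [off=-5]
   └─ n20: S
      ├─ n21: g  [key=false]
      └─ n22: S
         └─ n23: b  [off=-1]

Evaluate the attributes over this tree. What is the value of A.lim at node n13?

1. n1.lim = 29  [29]
2. n1.env = "zp"  ["zp"]
3. n4.sig = 14  [terminal]
4. n3.wid = false  [false]
5. n3.pre = "zm"  ["zm"]
6. n3.mk = 30  [30]
7. n3.ok = 6  [h.sig - 8]
8. n2.wid = true  [not S₁.wid]
9. n2.pre = "p"  [if S₁.wid then S₁.pre else "p"]
10. n2.mk = 26  [(if S₁.wid then S₁.mk else S₁.ok) + 20]
11. n2.ok = 2  [len(S₁.pre)]
12. n7.off = 24  [terminal]
13. n8.sig = 26  [terminal]
14. n6.fin = 6  [b.off * -1 + 30]
15. n6.ok = 13  [h.sig * -1 + 39]
16. n6.acc = "zp"  ["zp"]
17. n5.wid = true  [true]
18. n5.pre = "yzp"  ["y" ++ B.acc]
19. n5.mk = 21  [B.fin + B.ok + 2]
20. n5.ok = 8  [B.ok - 5]
21. n9.key = false  [terminal]
22. n1.lab = "pzp"  [S₀.pre ++ A.env]
23. n1.tag = 17  [len(S₁.pre) + 14]
24. n11.sig = 0  [terminal]
25. n12.off = 26  [terminal]
26. n10.fin = 25  [h.sig + 25]
27. n10.ok = -8  [b.off + h.sig - 34]
28. n10.acc = "kk"  ["kk"]
29. n13.lim = 19  [A₀.tag + 2]
30. n13.env = "xkk"  ["x" ++ B.acc]
31. n14.key = true  [terminal]
32. n16.sig = 20  [terminal]
33. n18.off = -7  [terminal]
34. n19.off = -5  [terminal]
35. n17.wid = true  [b₀.off > -8]
36. n17.pre = "vk"  ["vk"]
37. n17.mk = -4  [b₁.off + b₀.off + 8]
38. n17.ok = 17  [b₁.off + 22]
39. n15.fin = 25  [len(S.pre) + 23]
40. n15.ok = 18  [S.mk + 22]
41. n15.acc = "mr"  ["mr"]
42. n21.key = false  [terminal]
43. n23.off = -1  [terminal]
44. n22.wid = true  [b.off > -2]
45. n22.pre = "mw"  ["mw"]
46. n22.mk = 26  [26]
47. n22.ok = 6  [6]
48. n20.wid = false  [S₁.wid == false]
49. n20.pre = "mww"  [S₁.pre ++ "w"]
50. n20.mk = 25  [S₁.mk - 1]
51. n20.ok = 18  [S₁.ok + S₁.mk - 14]
52. n13.lab = "mrmww"  [B.acc ++ S.pre]
53. n13.tag = -7  [B.fin * -1 + 18]
54. n0.wid = false  [B.fin == A₀.tag]
55. n0.pre = "pzpmrmww"  [A₀.lab ++ A₁.lab]
56. n0.mk = 6  [A₁.tag + 13]
57. n0.ok = 19  [A₁.tag + A₀.tag + 9]

19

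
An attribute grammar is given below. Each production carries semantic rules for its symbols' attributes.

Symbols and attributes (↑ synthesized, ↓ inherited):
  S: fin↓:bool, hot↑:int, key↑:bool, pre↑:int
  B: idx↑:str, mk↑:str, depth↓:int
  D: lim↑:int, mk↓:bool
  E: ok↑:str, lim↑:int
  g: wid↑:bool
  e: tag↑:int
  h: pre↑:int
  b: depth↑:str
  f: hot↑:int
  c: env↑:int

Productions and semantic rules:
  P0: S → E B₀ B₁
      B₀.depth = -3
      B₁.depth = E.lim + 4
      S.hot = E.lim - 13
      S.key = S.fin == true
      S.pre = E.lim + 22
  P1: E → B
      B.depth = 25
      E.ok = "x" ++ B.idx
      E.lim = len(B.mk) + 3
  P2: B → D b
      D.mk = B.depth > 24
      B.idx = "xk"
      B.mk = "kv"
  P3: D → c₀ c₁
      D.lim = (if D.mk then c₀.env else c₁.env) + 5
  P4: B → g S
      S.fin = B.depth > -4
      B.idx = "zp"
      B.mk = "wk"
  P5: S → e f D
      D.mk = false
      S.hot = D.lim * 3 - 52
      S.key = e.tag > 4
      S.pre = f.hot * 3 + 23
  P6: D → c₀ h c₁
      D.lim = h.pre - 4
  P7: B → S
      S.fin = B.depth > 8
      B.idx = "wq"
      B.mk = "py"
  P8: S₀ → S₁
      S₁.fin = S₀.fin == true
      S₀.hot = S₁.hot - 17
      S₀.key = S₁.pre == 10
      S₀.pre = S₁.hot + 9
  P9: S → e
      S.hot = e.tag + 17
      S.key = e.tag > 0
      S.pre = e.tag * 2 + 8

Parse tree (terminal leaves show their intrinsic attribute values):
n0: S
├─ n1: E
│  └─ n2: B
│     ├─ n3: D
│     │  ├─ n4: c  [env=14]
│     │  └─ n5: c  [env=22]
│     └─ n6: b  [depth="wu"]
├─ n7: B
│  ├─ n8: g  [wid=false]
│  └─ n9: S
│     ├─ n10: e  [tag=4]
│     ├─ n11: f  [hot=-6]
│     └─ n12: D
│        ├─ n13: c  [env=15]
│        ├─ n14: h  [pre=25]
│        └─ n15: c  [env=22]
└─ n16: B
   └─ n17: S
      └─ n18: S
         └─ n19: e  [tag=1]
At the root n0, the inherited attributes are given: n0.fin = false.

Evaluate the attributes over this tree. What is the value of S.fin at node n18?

1. n0.fin = false  [given at root]
2. n2.depth = 25  [25]
3. n3.mk = true  [B.depth > 24]
4. n4.env = 14  [terminal]
5. n5.env = 22  [terminal]
6. n3.lim = 19  [(if D.mk then c₀.env else c₁.env) + 5]
7. n6.depth = "wu"  [terminal]
8. n2.idx = "xk"  ["xk"]
9. n2.mk = "kv"  ["kv"]
10. n1.ok = "xxk"  ["x" ++ B.idx]
11. n1.lim = 5  [len(B.mk) + 3]
12. n7.depth = -3  [-3]
13. n8.wid = false  [terminal]
14. n9.fin = true  [B.depth > -4]
15. n10.tag = 4  [terminal]
16. n11.hot = -6  [terminal]
17. n12.mk = false  [false]
18. n13.env = 15  [terminal]
19. n14.pre = 25  [terminal]
20. n15.env = 22  [terminal]
21. n12.lim = 21  [h.pre - 4]
22. n9.hot = 11  [D.lim * 3 - 52]
23. n9.key = false  [e.tag > 4]
24. n9.pre = 5  [f.hot * 3 + 23]
25. n7.idx = "zp"  ["zp"]
26. n7.mk = "wk"  ["wk"]
27. n16.depth = 9  [E.lim + 4]
28. n17.fin = true  [B.depth > 8]
29. n18.fin = true  [S₀.fin == true]
30. n19.tag = 1  [terminal]
31. n18.hot = 18  [e.tag + 17]
32. n18.key = true  [e.tag > 0]
33. n18.pre = 10  [e.tag * 2 + 8]
34. n17.hot = 1  [S₁.hot - 17]
35. n17.key = true  [S₁.pre == 10]
36. n17.pre = 27  [S₁.hot + 9]
37. n16.idx = "wq"  ["wq"]
38. n16.mk = "py"  ["py"]
39. n0.hot = -8  [E.lim - 13]
40. n0.key = false  [S.fin == true]
41. n0.pre = 27  [E.lim + 22]

true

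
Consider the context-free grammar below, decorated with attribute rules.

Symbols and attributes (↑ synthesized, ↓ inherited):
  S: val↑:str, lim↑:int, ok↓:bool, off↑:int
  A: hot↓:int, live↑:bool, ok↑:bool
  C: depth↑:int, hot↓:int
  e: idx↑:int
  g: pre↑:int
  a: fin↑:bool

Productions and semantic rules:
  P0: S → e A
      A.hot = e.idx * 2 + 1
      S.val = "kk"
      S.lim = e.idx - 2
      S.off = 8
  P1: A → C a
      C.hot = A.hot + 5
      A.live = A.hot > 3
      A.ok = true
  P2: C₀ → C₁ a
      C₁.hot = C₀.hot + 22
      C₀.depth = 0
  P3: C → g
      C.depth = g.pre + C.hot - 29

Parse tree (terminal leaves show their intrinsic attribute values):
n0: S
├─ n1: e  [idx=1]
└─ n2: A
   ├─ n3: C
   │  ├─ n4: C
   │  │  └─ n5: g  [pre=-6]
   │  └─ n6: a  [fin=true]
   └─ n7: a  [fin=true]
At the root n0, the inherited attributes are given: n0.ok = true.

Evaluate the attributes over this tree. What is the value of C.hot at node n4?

30

1. n0.ok = true  [given at root]
2. n1.idx = 1  [terminal]
3. n2.hot = 3  [e.idx * 2 + 1]
4. n3.hot = 8  [A.hot + 5]
5. n4.hot = 30  [C₀.hot + 22]
6. n5.pre = -6  [terminal]
7. n4.depth = -5  [g.pre + C.hot - 29]
8. n6.fin = true  [terminal]
9. n3.depth = 0  [0]
10. n7.fin = true  [terminal]
11. n2.live = false  [A.hot > 3]
12. n2.ok = true  [true]
13. n0.val = "kk"  ["kk"]
14. n0.lim = -1  [e.idx - 2]
15. n0.off = 8  [8]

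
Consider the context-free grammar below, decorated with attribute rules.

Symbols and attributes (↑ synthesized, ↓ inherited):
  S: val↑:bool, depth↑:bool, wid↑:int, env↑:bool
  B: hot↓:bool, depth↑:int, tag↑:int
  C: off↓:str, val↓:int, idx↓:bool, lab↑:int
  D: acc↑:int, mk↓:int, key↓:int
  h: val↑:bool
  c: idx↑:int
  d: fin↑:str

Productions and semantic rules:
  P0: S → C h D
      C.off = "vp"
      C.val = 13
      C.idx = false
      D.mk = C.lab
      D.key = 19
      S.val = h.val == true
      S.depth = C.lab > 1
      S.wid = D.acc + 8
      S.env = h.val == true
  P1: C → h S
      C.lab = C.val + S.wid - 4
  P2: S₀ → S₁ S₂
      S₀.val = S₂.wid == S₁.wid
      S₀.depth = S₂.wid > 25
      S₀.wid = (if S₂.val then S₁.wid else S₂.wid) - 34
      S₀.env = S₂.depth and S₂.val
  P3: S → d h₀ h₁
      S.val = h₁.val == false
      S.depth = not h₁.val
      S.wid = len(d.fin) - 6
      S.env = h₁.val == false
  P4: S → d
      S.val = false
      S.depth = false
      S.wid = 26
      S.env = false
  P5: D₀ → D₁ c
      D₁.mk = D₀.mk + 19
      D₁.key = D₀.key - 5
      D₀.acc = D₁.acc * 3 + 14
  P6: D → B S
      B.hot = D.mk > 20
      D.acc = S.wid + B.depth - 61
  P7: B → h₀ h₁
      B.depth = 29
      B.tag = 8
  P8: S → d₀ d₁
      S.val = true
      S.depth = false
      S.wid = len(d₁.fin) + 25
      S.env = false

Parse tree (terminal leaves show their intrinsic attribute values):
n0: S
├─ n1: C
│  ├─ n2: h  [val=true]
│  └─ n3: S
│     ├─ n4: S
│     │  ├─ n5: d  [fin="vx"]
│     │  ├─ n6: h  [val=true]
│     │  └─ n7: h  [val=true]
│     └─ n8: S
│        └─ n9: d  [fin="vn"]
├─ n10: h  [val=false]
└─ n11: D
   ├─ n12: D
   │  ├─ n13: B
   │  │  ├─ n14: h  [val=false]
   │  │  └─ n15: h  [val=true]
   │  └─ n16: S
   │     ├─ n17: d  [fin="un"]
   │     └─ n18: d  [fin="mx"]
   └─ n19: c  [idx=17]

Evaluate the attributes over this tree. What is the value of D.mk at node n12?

20

1. n1.off = "vp"  ["vp"]
2. n1.val = 13  [13]
3. n1.idx = false  [false]
4. n2.val = true  [terminal]
5. n5.fin = "vx"  [terminal]
6. n6.val = true  [terminal]
7. n7.val = true  [terminal]
8. n4.val = false  [h₁.val == false]
9. n4.depth = false  [not h₁.val]
10. n4.wid = -4  [len(d.fin) - 6]
11. n4.env = false  [h₁.val == false]
12. n9.fin = "vn"  [terminal]
13. n8.val = false  [false]
14. n8.depth = false  [false]
15. n8.wid = 26  [26]
16. n8.env = false  [false]
17. n3.val = false  [S₂.wid == S₁.wid]
18. n3.depth = true  [S₂.wid > 25]
19. n3.wid = -8  [(if S₂.val then S₁.wid else S₂.wid) - 34]
20. n3.env = false  [S₂.depth and S₂.val]
21. n1.lab = 1  [C.val + S.wid - 4]
22. n10.val = false  [terminal]
23. n11.mk = 1  [C.lab]
24. n11.key = 19  [19]
25. n12.mk = 20  [D₀.mk + 19]
26. n12.key = 14  [D₀.key - 5]
27. n13.hot = false  [D.mk > 20]
28. n14.val = false  [terminal]
29. n15.val = true  [terminal]
30. n13.depth = 29  [29]
31. n13.tag = 8  [8]
32. n17.fin = "un"  [terminal]
33. n18.fin = "mx"  [terminal]
34. n16.val = true  [true]
35. n16.depth = false  [false]
36. n16.wid = 27  [len(d₁.fin) + 25]
37. n16.env = false  [false]
38. n12.acc = -5  [S.wid + B.depth - 61]
39. n19.idx = 17  [terminal]
40. n11.acc = -1  [D₁.acc * 3 + 14]
41. n0.val = false  [h.val == true]
42. n0.depth = false  [C.lab > 1]
43. n0.wid = 7  [D.acc + 8]
44. n0.env = false  [h.val == true]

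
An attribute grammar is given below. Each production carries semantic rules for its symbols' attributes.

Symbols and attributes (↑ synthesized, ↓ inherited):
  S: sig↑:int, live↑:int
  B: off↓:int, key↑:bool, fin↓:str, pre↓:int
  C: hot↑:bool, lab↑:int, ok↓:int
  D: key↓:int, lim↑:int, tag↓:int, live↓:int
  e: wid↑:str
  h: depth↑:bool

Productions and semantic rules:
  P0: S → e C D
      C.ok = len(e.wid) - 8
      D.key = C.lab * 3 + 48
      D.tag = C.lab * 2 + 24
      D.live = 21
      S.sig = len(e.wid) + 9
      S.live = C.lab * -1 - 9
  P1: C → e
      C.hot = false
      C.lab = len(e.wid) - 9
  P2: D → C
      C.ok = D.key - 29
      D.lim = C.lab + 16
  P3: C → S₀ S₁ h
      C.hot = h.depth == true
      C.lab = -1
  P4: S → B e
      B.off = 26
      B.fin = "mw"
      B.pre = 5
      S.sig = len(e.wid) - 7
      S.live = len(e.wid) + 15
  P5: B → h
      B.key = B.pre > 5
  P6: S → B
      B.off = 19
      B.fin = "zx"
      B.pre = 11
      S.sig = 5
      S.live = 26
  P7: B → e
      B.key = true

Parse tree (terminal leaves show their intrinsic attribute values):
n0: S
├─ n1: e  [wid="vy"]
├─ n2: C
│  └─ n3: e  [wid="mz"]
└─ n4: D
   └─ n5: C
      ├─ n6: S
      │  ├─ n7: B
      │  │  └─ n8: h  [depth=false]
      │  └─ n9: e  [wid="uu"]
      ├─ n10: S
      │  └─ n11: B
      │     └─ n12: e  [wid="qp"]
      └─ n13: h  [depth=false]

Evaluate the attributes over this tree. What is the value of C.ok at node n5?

-2

1. n1.wid = "vy"  [terminal]
2. n2.ok = -6  [len(e.wid) - 8]
3. n3.wid = "mz"  [terminal]
4. n2.hot = false  [false]
5. n2.lab = -7  [len(e.wid) - 9]
6. n4.key = 27  [C.lab * 3 + 48]
7. n4.tag = 10  [C.lab * 2 + 24]
8. n4.live = 21  [21]
9. n5.ok = -2  [D.key - 29]
10. n7.off = 26  [26]
11. n7.fin = "mw"  ["mw"]
12. n7.pre = 5  [5]
13. n8.depth = false  [terminal]
14. n7.key = false  [B.pre > 5]
15. n9.wid = "uu"  [terminal]
16. n6.sig = -5  [len(e.wid) - 7]
17. n6.live = 17  [len(e.wid) + 15]
18. n11.off = 19  [19]
19. n11.fin = "zx"  ["zx"]
20. n11.pre = 11  [11]
21. n12.wid = "qp"  [terminal]
22. n11.key = true  [true]
23. n10.sig = 5  [5]
24. n10.live = 26  [26]
25. n13.depth = false  [terminal]
26. n5.hot = false  [h.depth == true]
27. n5.lab = -1  [-1]
28. n4.lim = 15  [C.lab + 16]
29. n0.sig = 11  [len(e.wid) + 9]
30. n0.live = -2  [C.lab * -1 - 9]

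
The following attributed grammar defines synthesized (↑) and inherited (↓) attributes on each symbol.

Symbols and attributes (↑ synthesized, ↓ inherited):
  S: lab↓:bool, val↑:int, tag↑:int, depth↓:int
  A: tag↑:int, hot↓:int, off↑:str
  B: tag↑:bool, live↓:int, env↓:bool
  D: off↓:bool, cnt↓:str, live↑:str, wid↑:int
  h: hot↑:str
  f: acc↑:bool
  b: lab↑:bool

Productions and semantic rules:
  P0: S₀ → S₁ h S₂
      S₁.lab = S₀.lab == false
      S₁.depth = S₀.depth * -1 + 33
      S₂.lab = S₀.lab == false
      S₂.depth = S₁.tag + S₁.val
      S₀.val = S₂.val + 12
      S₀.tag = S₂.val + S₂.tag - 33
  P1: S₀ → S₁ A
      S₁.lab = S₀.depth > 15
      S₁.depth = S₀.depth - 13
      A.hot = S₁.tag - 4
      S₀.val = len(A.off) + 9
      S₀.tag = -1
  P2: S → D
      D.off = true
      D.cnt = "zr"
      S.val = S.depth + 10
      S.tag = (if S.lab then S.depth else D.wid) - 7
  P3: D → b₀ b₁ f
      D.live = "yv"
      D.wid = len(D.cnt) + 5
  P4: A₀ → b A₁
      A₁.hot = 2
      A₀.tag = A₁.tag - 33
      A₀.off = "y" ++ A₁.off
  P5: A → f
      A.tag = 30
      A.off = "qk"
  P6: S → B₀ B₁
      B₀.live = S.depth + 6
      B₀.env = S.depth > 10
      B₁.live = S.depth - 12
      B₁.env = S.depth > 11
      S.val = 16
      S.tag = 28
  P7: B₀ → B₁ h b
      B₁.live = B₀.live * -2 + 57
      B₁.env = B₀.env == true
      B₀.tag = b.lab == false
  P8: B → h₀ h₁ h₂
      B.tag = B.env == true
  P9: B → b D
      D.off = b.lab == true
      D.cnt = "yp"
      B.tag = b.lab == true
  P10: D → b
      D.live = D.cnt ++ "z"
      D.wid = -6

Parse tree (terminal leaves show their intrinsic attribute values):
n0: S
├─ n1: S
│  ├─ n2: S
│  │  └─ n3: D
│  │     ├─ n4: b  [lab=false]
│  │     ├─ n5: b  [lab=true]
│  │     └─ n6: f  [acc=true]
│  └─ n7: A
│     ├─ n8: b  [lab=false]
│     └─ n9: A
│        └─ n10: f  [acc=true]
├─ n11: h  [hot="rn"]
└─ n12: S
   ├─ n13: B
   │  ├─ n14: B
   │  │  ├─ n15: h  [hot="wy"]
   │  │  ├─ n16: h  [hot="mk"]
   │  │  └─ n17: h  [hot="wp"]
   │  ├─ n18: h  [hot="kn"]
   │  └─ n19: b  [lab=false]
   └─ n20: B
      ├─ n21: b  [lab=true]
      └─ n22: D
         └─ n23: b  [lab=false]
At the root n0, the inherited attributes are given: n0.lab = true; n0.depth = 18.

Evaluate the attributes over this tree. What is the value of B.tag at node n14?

true

1. n0.lab = true  [given at root]
2. n0.depth = 18  [given at root]
3. n1.lab = false  [S₀.lab == false]
4. n1.depth = 15  [S₀.depth * -1 + 33]
5. n2.lab = false  [S₀.depth > 15]
6. n2.depth = 2  [S₀.depth - 13]
7. n3.off = true  [true]
8. n3.cnt = "zr"  ["zr"]
9. n4.lab = false  [terminal]
10. n5.lab = true  [terminal]
11. n6.acc = true  [terminal]
12. n3.live = "yv"  ["yv"]
13. n3.wid = 7  [len(D.cnt) + 5]
14. n2.val = 12  [S.depth + 10]
15. n2.tag = 0  [(if S.lab then S.depth else D.wid) - 7]
16. n7.hot = -4  [S₁.tag - 4]
17. n8.lab = false  [terminal]
18. n9.hot = 2  [2]
19. n10.acc = true  [terminal]
20. n9.tag = 30  [30]
21. n9.off = "qk"  ["qk"]
22. n7.tag = -3  [A₁.tag - 33]
23. n7.off = "yqk"  ["y" ++ A₁.off]
24. n1.val = 12  [len(A.off) + 9]
25. n1.tag = -1  [-1]
26. n11.hot = "rn"  [terminal]
27. n12.lab = false  [S₀.lab == false]
28. n12.depth = 11  [S₁.tag + S₁.val]
29. n13.live = 17  [S.depth + 6]
30. n13.env = true  [S.depth > 10]
31. n14.live = 23  [B₀.live * -2 + 57]
32. n14.env = true  [B₀.env == true]
33. n15.hot = "wy"  [terminal]
34. n16.hot = "mk"  [terminal]
35. n17.hot = "wp"  [terminal]
36. n14.tag = true  [B.env == true]
37. n18.hot = "kn"  [terminal]
38. n19.lab = false  [terminal]
39. n13.tag = true  [b.lab == false]
40. n20.live = -1  [S.depth - 12]
41. n20.env = false  [S.depth > 11]
42. n21.lab = true  [terminal]
43. n22.off = true  [b.lab == true]
44. n22.cnt = "yp"  ["yp"]
45. n23.lab = false  [terminal]
46. n22.live = "ypz"  [D.cnt ++ "z"]
47. n22.wid = -6  [-6]
48. n20.tag = true  [b.lab == true]
49. n12.val = 16  [16]
50. n12.tag = 28  [28]
51. n0.val = 28  [S₂.val + 12]
52. n0.tag = 11  [S₂.val + S₂.tag - 33]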